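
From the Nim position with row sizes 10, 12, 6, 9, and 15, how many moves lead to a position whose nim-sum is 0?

3

Bitwise XOR of the heap sizes:
  1010  (10)
  1100  (12)
  0110  (6)
  1001  (9)
  1111  (15)
  ----
  0110  (6)
The overall nim-sum is X = 6. A row of size p has a winning move iff p XOR X < p (reduce it to p XOR X).
  10: 10 XOR 6 = 12 ≥ 10 — no move.
  12: 12 XOR 6 = 10 < 12 — winning move (to 10).
  6: 6 XOR 6 = 0 < 6 — winning move (to 0).
  9: 9 XOR 6 = 15 ≥ 9 — no move.
  15: 15 XOR 6 = 9 < 15 — winning move (to 9).
That gives 3 winning moves.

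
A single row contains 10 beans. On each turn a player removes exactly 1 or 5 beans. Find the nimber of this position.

Build the Grundy sequence with g(k) = mex{g(k−s) : s ∈ {1, 5}, s ≤ k}:
g(0) = mex{} = 0
g(1) = mex{0} = 1
g(2) = mex{1} = 0
g(3) = mex{0} = 1
g(4) = mex{1} = 0
g(5) = mex{0} = 1
g(6) = mex{1} = 0
g(7) = mex{0} = 1
g(8) = mex{1} = 0
g(9) = mex{0} = 1
g(10) = mex{1} = 0
So g(10) = 0.

0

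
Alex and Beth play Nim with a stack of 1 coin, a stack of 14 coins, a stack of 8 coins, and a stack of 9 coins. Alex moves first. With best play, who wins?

Write each in binary and XOR column by column:
  0001  (1)
  1110  (14)
  1000  (8)
  1001  (9)
  ----
  1110  (14)
The nim-sum is 14 ≠ 0, so this is an N-position: the player to move can win; Alex has a winning move.

Alex wins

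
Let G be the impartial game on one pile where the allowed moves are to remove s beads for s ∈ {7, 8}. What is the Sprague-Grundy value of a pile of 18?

0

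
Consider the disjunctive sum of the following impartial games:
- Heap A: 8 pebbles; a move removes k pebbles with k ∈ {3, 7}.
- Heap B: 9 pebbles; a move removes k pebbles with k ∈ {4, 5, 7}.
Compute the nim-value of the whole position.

Grundy values for heap A (subtraction set {3, 7}):
g(0) = mex{} = 0
g(1) = mex{} = 0
g(2) = mex{} = 0
g(3) = mex{0} = 1
g(4) = mex{0} = 1
g(5) = mex{0} = 1
g(6) = mex{1} = 0
g(7) = mex{0,1} = 2
g(8) = mex{0,1} = 2
So g(8) = 2.
Build the Grundy sequence for heap B with g(k) = mex{g(k−s) : s ∈ {4, 5, 7}, s ≤ k}:
g(0) = mex{} = 0
g(1) = mex{} = 0
g(2) = mex{} = 0
g(3) = mex{} = 0
g(4) = mex{0} = 1
g(5) = mex{0} = 1
g(6) = mex{0} = 1
g(7) = mex{0} = 1
g(8) = mex{0,1} = 2
g(9) = mex{0,1} = 2
So g(9) = 2.
By the Sprague-Grundy theorem, the Grundy value of a sum of independent games is the XOR of the component values.
Combined value = 2 XOR 2 = 0.

0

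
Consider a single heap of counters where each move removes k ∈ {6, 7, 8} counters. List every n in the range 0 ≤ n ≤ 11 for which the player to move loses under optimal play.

0, 1, 2, 3, 4, 5

Build the Grundy sequence with g(k) = mex{g(k−s) : s ∈ {6, 7, 8}, s ≤ k}:
k:     0  1  2  3  4  5  6  7  8  9 10 11
g(k):  0  0  0  0  0  0  1  1  1  1  1  1
The P-positions (g = 0) in 0..11 are 0, 1, 2, 3, 4, 5.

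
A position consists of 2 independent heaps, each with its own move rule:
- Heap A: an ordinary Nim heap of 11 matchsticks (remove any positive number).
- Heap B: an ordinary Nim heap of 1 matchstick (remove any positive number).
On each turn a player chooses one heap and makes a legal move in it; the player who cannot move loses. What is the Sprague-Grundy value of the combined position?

10

Heap A is a plain Nim heap of size 11, so its Grundy value is 11.
Heap B is a plain Nim heap of size 1, so its Grundy value is 1.
By the Sprague-Grundy theorem, the Grundy value of a sum of independent games is the XOR of the component values.
Combined value = 11 XOR 1 = 10.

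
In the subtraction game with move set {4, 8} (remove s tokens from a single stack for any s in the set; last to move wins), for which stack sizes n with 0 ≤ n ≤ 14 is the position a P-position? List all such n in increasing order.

0, 1, 2, 3, 12, 13, 14

Compute g(0), g(1), … for moves {4, 8}:
g(0) = mex{} = 0
g(1) = mex{} = 0
g(2) = mex{} = 0
g(3) = mex{} = 0
g(4) = mex{0} = 1
g(5) = mex{0} = 1
g(6) = mex{0} = 1
g(7) = mex{0} = 1
g(8) = mex{0,1} = 2
g(9) = mex{0,1} = 2
g(10) = mex{0,1} = 2
g(11) = mex{0,1} = 2
g(12) = mex{1,2} = 0
g(13) = mex{1,2} = 0
g(14) = mex{1,2} = 0
The P-positions (g = 0) in 0..14 are 0, 1, 2, 3, 12, 13, 14.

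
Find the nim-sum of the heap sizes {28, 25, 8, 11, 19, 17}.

Write each in binary and XOR column by column:
  11100  (28)
  11001  (25)
  01000  (8)
  01011  (11)
  10011  (19)
  10001  (17)
  -----
  00100  (4)

4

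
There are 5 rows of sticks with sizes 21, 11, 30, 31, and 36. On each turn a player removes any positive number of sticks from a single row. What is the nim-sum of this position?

59

Compute the nim-sum pairwise:
21 ^ 11 = 30
30 ^ 30 = 0
0 ^ 31 = 31
31 ^ 36 = 59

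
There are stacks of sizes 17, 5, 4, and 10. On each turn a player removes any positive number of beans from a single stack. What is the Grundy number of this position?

Compute the nim-sum pairwise:
17 ^ 5 = 20
20 ^ 4 = 16
16 ^ 10 = 26

26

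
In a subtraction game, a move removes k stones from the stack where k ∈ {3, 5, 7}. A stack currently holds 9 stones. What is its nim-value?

3

Compute g(0), g(1), … for moves {3, 5, 7}:
g(0) = mex{} = 0
g(1) = mex{} = 0
g(2) = mex{} = 0
g(3) = mex{0} = 1
g(4) = mex{0} = 1
g(5) = mex{0} = 1
g(6) = mex{0,1} = 2
g(7) = mex{0,1} = 2
g(8) = mex{0,1} = 2
g(9) = mex{0,1,2} = 3
So g(9) = 3.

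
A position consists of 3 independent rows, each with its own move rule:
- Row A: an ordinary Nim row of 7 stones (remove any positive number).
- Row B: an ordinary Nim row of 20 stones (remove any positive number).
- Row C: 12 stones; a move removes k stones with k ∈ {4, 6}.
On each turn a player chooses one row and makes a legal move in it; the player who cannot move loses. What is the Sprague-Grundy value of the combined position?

Row A is a plain Nim row of size 7, so its Grundy value is 7.
Row B is a plain Nim row of size 20, so its Grundy value is 20.
For row C, compute g(0), g(1), … with moves {4, 6}:
g(0) = mex{} = 0
g(1) = mex{} = 0
g(2) = mex{} = 0
g(3) = mex{} = 0
g(4) = mex{0} = 1
g(5) = mex{0} = 1
g(6) = mex{0} = 1
g(7) = mex{0} = 1
g(8) = mex{0,1} = 2
g(9) = mex{0,1} = 2
g(10) = mex{1} = 0
g(11) = mex{1} = 0
g(12) = mex{1,2} = 0
So g(12) = 0.
By the Sprague-Grundy theorem, the Grundy value of a sum of independent games is the XOR of the component values.
Combined value = 7 XOR 20 XOR 0 = 19.

19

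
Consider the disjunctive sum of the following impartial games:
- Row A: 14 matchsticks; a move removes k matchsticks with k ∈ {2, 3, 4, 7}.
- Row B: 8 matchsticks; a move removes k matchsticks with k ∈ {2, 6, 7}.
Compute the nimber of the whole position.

3

For row A, compute g(0), g(1), … with moves {2, 3, 4, 7}:
g(0) = mex{} = 0
g(1) = mex{} = 0
g(2) = mex{0} = 1
g(3) = mex{0} = 1
g(4) = mex{0,1} = 2
g(5) = mex{0,1} = 2
g(6) = mex{1,2} = 0
g(7) = mex{0,1,2} = 3
g(8) = mex{0,2} = 1
g(9) = mex{0,1,2,3} = 4
g(10) = mex{0,1,3} = 2
g(11) = mex{1,2,3,4} = 0
g(12) = mex{1,2,4} = 0
g(13) = mex{0,2,4} = 1
g(14) = mex{0,2,3} = 1
So g(14) = 1.
Grundy values for row B (subtraction set {2, 6, 7}):
k:     0  1  2  3  4  5  6  7  8
g(k):  0  0  1  1  0  0  1  1  2
So g(8) = 2.
By the Sprague-Grundy theorem, the Grundy value of a sum of independent games is the XOR of the component values.
Combined value = 1 ⊕ 2 = 3.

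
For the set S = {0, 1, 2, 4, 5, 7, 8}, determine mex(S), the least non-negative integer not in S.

3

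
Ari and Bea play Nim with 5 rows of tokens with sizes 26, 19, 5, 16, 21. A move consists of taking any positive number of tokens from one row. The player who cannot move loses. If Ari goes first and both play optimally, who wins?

Ari wins

Nim-sum: 26 ^ 19 ^ 5 ^ 16 ^ 21 = 9.
The nim-sum is 9 ≠ 0, so this is an N-position: the player to move can win; Ari has a winning move.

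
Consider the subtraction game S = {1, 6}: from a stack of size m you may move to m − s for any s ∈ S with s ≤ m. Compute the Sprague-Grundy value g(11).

0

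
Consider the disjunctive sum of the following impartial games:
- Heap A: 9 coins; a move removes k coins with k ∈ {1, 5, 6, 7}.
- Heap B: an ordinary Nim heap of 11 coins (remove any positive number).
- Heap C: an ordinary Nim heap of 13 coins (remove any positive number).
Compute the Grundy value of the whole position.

5

For heap A, compute g(0), g(1), … with moves {1, 5, 6, 7}:
k:     0  1  2  3  4  5  6  7  8  9
g(k):  0  1  0  1  0  1  2  3  2  3
So g(9) = 3.
Heap B is a plain Nim heap of size 11, so its Grundy value is 11.
Heap C is a plain Nim heap of size 13, so its Grundy value is 13.
The value of a disjunctive sum is the nim-sum of the parts.
Combined value = 3 XOR 11 XOR 13 = 5.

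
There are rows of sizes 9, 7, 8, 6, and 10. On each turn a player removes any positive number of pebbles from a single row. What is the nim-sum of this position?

Write each in binary and XOR column by column:
  1001  (9)
  0111  (7)
  1000  (8)
  0110  (6)
  1010  (10)
  ----
  1010  (10)

10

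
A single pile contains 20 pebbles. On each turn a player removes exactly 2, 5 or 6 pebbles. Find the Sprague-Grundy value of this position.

2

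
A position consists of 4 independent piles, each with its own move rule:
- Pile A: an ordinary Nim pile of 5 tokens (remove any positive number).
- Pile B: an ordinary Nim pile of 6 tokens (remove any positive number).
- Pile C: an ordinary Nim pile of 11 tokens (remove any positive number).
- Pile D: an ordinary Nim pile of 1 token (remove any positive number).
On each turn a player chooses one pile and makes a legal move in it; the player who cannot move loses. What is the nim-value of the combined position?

9

Pile A is a plain Nim pile of size 5, so its Grundy value is 5.
Pile B is a plain Nim pile of size 6, so its Grundy value is 6.
Pile C is a plain Nim pile of size 11, so its Grundy value is 11.
Pile D is a plain Nim pile of size 1, so its Grundy value is 1.
The value of a disjunctive sum is the nim-sum of the parts.
Combined value = 5 ⊕ 6 ⊕ 11 ⊕ 1 = 9.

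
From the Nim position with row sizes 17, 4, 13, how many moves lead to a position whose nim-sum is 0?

Compute the nim-sum pairwise:
17 XOR 4 = 21
21 XOR 13 = 24
The overall nim-sum is X = 24. A row of size p has a winning move iff p XOR X < p (reduce it to p XOR X).
  17: 17 XOR 24 = 9 < 17 — winning move (to 9).
  4: 4 XOR 24 = 28 ≥ 4 — no move.
  13: 13 XOR 24 = 21 ≥ 13 — no move.
That gives 1 winning move.

1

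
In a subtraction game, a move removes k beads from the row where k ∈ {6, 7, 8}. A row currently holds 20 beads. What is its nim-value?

1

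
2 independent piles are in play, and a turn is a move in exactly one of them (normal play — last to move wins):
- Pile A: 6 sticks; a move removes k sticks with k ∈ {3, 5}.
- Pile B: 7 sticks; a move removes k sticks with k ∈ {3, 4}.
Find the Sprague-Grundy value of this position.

Build the Grundy sequence for pile A with g(k) = mex{g(k−s) : s ∈ {3, 5}, s ≤ k}:
k:     0  1  2  3  4  5  6
g(k):  0  0  0  1  1  1  2
So g(6) = 2.
For pile B, compute g(0), g(1), … with moves {3, 4}:
k:     0  1  2  3  4  5  6  7
g(k):  0  0  0  1  1  1  2  0
So g(7) = 0.
By the Sprague-Grundy theorem, the Grundy value of a sum of independent games is the XOR of the component values.
Combined value = 2 XOR 0 = 2.

2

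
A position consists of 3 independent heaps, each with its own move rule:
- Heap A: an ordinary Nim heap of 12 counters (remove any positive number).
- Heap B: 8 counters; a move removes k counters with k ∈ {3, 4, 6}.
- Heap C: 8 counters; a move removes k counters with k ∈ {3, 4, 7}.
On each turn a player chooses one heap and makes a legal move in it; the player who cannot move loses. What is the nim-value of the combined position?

12

Heap A is a plain Nim heap of size 12, so its Grundy value is 12.
Build the Grundy sequence for heap B with g(k) = mex{g(k−s) : s ∈ {3, 4, 6}, s ≤ k}:
g(0) = mex{} = 0
g(1) = mex{} = 0
g(2) = mex{} = 0
g(3) = mex{0} = 1
g(4) = mex{0} = 1
g(5) = mex{0} = 1
g(6) = mex{0,1} = 2
g(7) = mex{0,1} = 2
g(8) = mex{0,1} = 2
So g(8) = 2.
For heap C, compute g(0), g(1), … with moves {3, 4, 7}:
k:     0  1  2  3  4  5  6  7  8
g(k):  0  0  0  1  1  1  2  2  2
So g(8) = 2.
The value of a disjunctive sum is the nim-sum of the parts.
Combined value = 12 XOR 2 XOR 2 = 12.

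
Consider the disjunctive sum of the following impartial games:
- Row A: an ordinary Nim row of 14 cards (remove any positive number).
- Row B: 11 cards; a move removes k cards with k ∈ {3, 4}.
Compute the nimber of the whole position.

Row A is a plain Nim row of size 14, so its Grundy value is 14.
For row B, compute g(0), g(1), … with moves {3, 4}:
k:     0  1  2  3  4  5  6  7  8  9 10 11
g(k):  0  0  0  1  1  1  2  0  0  0  1  1
So g(11) = 1.
By the Sprague-Grundy theorem, the Grundy value of a sum of independent games is the XOR of the component values.
Combined value = 14 ⊕ 1 = 15.

15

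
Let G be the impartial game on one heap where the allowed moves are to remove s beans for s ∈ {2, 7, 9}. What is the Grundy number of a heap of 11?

Build the Grundy sequence with g(k) = mex{g(k−s) : s ∈ {2, 7, 9}, s ≤ k}:
k:     0  1  2  3  4  5  6  7  8  9 10 11
g(k):  0  0  1  1  0  0  1  1  2  2  3  3
So g(11) = 3.

3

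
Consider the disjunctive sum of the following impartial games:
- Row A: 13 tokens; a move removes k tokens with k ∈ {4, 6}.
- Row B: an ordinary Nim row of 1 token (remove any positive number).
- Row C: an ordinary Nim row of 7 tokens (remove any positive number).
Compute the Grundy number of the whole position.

Grundy values for row A (subtraction set {4, 6}):
k:     0  1  2  3  4  5  6  7  8  9 10 11 12 13
g(k):  0  0  0  0  1  1  1  1  2  2  0  0  0  0
So g(13) = 0.
Row B is a plain Nim row of size 1, so its Grundy value is 1.
Row C is a plain Nim row of size 7, so its Grundy value is 7.
The value of a disjunctive sum is the nim-sum of the parts.
Combined value = 0 XOR 1 XOR 7 = 6.

6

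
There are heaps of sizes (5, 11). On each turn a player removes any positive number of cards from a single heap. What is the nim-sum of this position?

14

Nim-sum: 5 ^ 11 = 14.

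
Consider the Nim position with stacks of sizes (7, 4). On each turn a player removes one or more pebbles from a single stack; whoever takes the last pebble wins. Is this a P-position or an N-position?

Write each in binary and XOR column by column:
  111  (7)
  100  (4)
  ---
  011  (3)
The nim-sum is 3 ≠ 0, so this is an N-position: the player to move can win.

N-position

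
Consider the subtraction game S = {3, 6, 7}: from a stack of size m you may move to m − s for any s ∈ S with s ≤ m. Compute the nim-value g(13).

1

Compute g(0), g(1), … for moves {3, 6, 7}:
g(0) = mex{} = 0
g(1) = mex{} = 0
g(2) = mex{} = 0
g(3) = mex{0} = 1
g(4) = mex{0} = 1
g(5) = mex{0} = 1
g(6) = mex{0,1} = 2
g(7) = mex{0,1} = 2
g(8) = mex{0,1} = 2
g(9) = mex{0,1,2} = 3
g(10) = mex{1,2} = 0
g(11) = mex{1,2} = 0
g(12) = mex{1,2,3} = 0
g(13) = mex{0,2} = 1
So g(13) = 1.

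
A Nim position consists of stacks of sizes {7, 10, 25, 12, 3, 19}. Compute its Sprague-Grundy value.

8

Compute the nim-sum pairwise:
7 ⊕ 10 = 13
13 ⊕ 25 = 20
20 ⊕ 12 = 24
24 ⊕ 3 = 27
27 ⊕ 19 = 8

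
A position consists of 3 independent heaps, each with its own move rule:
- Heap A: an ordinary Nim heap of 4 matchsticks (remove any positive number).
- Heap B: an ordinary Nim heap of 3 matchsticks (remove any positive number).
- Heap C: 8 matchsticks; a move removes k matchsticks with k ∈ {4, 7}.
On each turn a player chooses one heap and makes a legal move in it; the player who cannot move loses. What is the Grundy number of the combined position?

5

Heap A is a plain Nim heap of size 4, so its Grundy value is 4.
Heap B is a plain Nim heap of size 3, so its Grundy value is 3.
Build the Grundy sequence for heap C with g(k) = mex{g(k−s) : s ∈ {4, 7}, s ≤ k}:
k:     0  1  2  3  4  5  6  7  8
g(k):  0  0  0  0  1  1  1  1  2
So g(8) = 2.
By the Sprague-Grundy theorem, the Grundy value of a sum of independent games is the XOR of the component values.
Combined value = 4 XOR 3 XOR 2 = 5.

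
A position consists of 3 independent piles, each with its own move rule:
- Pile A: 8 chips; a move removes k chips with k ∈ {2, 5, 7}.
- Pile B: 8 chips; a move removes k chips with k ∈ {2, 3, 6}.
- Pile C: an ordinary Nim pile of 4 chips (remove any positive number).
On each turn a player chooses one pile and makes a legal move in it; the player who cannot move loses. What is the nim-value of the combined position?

For pile A, compute g(0), g(1), … with moves {2, 5, 7}:
k:     0  1  2  3  4  5  6  7  8
g(k):  0  0  1  1  0  2  1  3  2
So g(8) = 2.
For pile B, compute g(0), g(1), … with moves {2, 3, 6}:
k:     0  1  2  3  4  5  6  7  8
g(k):  0  0  1  1  2  0  3  1  2
So g(8) = 2.
Pile C is a plain Nim pile of size 4, so its Grundy value is 4.
By the Sprague-Grundy theorem, the Grundy value of a sum of independent games is the XOR of the component values.
Combined value = 2 ⊕ 2 ⊕ 4 = 4.

4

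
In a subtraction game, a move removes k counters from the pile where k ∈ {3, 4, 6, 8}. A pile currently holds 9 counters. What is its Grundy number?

3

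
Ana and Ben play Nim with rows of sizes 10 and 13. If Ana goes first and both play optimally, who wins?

Ana wins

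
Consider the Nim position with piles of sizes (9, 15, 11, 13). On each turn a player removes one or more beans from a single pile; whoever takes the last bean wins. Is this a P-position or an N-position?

P-position

Write each in binary and XOR column by column:
  1001  (9)
  1111  (15)
  1011  (11)
  1101  (13)
  ----
  0000  (0)
The nim-sum is 0, so this is a P-position: the player to move is in a losing position under optimal play.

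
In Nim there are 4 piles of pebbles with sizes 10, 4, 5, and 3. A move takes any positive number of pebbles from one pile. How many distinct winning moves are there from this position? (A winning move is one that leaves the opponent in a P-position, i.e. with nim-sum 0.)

1

Compute the nim-sum pairwise:
10 ^ 4 = 14
14 ^ 5 = 11
11 ^ 3 = 8
The overall nim-sum is X = 8. A pile of size p has a winning move iff p XOR X < p (reduce it to p XOR X).
  10: 10 XOR 8 = 2 < 10 — winning move (to 2).
  4: 4 XOR 8 = 12 ≥ 4 — no move.
  5: 5 XOR 8 = 13 ≥ 5 — no move.
  3: 3 XOR 8 = 11 ≥ 3 — no move.
That gives 1 winning move.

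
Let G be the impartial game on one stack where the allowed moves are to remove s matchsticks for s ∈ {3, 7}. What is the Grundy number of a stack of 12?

0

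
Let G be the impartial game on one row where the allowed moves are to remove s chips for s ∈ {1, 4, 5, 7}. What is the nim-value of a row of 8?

0

Build the Grundy sequence with g(k) = mex{g(k−s) : s ∈ {1, 4, 5, 7}, s ≤ k}:
k:     0  1  2  3  4  5  6  7  8
g(k):  0  1  0  1  2  3  2  3  0
So g(8) = 0.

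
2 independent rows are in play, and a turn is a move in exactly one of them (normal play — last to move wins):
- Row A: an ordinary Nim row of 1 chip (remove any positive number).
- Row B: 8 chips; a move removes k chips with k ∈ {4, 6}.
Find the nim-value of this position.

3

Row A is a plain Nim row of size 1, so its Grundy value is 1.
Build the Grundy sequence for row B with g(k) = mex{g(k−s) : s ∈ {4, 6}, s ≤ k}:
g(0) = mex{} = 0
g(1) = mex{} = 0
g(2) = mex{} = 0
g(3) = mex{} = 0
g(4) = mex{0} = 1
g(5) = mex{0} = 1
g(6) = mex{0} = 1
g(7) = mex{0} = 1
g(8) = mex{0,1} = 2
So g(8) = 2.
By the Sprague-Grundy theorem, the Grundy value of a sum of independent games is the XOR of the component values.
Combined value = 1 ⊕ 2 = 3.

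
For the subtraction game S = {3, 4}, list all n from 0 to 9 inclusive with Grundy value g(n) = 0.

0, 1, 2, 7, 8, 9

Grundy values for subtraction set {3, 4}:
g(0) = mex{} = 0
g(1) = mex{} = 0
g(2) = mex{} = 0
g(3) = mex{0} = 1
g(4) = mex{0} = 1
g(5) = mex{0} = 1
g(6) = mex{0,1} = 2
g(7) = mex{1} = 0
g(8) = mex{1} = 0
g(9) = mex{1,2} = 0
The P-positions (g = 0) in 0..9 are 0, 1, 2, 7, 8, 9.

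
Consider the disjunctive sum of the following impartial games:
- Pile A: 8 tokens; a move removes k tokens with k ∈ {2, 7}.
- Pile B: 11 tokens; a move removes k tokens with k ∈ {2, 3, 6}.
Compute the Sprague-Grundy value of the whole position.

Build the Grundy sequence for pile A with g(k) = mex{g(k−s) : s ∈ {2, 7}, s ≤ k}:
k:     0  1  2  3  4  5  6  7  8
g(k):  0  0  1  1  0  0  1  1  2
So g(8) = 2.
For pile B, compute g(0), g(1), … with moves {2, 3, 6}:
k:     0  1  2  3  4  5  6  7  8  9 10 11
g(k):  0  0  1  1  2  0  3  1  2  0  0  1
So g(11) = 1.
By the Sprague-Grundy theorem, the Grundy value of a sum of independent games is the XOR of the component values.
Combined value = 2 ⊕ 1 = 3.

3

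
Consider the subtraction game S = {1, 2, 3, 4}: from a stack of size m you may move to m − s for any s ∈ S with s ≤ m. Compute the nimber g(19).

Grundy values for subtraction set {1, 2, 3, 4}:
k:     0  1  2  3  4  5  6  7  8  9 10 11 12 13 14 15 16 17 18 19
g(k):  0  1  2  3  4  0  1  2  3  4  0  1  2  3  4  0  1  2  3  4
So g(19) = 4.

4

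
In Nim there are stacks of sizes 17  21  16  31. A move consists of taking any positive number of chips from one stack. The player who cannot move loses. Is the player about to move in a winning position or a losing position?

Winning position

Nim-sum: 17 ⊕ 21 ⊕ 16 ⊕ 31 = 11.
The nim-sum is 11 ≠ 0, so this is an N-position: the player to move can win.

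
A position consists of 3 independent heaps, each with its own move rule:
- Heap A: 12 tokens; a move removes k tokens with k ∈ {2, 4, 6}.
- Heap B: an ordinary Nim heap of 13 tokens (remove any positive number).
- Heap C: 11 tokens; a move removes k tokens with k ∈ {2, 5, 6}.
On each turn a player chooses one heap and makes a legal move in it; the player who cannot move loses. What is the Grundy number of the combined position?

15

Build the Grundy sequence for heap A with g(k) = mex{g(k−s) : s ∈ {2, 4, 6}, s ≤ k}:
g(0) = mex{} = 0
g(1) = mex{} = 0
g(2) = mex{0} = 1
g(3) = mex{0} = 1
g(4) = mex{0,1} = 2
g(5) = mex{0,1} = 2
g(6) = mex{0,1,2} = 3
g(7) = mex{0,1,2} = 3
g(8) = mex{1,2,3} = 0
g(9) = mex{1,2,3} = 0
g(10) = mex{0,2,3} = 1
g(11) = mex{0,2,3} = 1
g(12) = mex{0,1,3} = 2
So g(12) = 2.
Heap B is a plain Nim heap of size 13, so its Grundy value is 13.
Build the Grundy sequence for heap C with g(k) = mex{g(k−s) : s ∈ {2, 5, 6}, s ≤ k}:
g(0) = mex{} = 0
g(1) = mex{} = 0
g(2) = mex{0} = 1
g(3) = mex{0} = 1
g(4) = mex{1} = 0
g(5) = mex{0,1} = 2
g(6) = mex{0} = 1
g(7) = mex{0,1,2} = 3
g(8) = mex{1} = 0
g(9) = mex{0,1,3} = 2
g(10) = mex{0,2} = 1
g(11) = mex{1,2} = 0
So g(11) = 0.
By the Sprague-Grundy theorem, the Grundy value of a sum of independent games is the XOR of the component values.
Combined value = 2 ⊕ 13 ⊕ 0 = 15.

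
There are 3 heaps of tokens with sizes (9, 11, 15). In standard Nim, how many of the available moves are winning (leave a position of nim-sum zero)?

3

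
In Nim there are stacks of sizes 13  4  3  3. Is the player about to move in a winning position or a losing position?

Write each in binary and XOR column by column:
  1101  (13)
  0100  (4)
  0011  (3)
  0011  (3)
  ----
  1001  (9)
The nim-sum is 9 ≠ 0, so this is an N-position: the player to move can win.

Winning position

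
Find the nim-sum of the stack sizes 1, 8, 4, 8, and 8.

13

Nim-sum: 1 ⊕ 8 ⊕ 4 ⊕ 8 ⊕ 8 = 13.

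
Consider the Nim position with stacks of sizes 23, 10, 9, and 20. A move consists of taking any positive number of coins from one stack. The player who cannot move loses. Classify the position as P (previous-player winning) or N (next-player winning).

P-position

Compute the nim-sum pairwise:
23 XOR 10 = 29
29 XOR 9 = 20
20 XOR 20 = 0
The nim-sum is 0, so this is a P-position: the player to move is in a losing position under optimal play.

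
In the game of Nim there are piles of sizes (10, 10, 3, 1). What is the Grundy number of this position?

2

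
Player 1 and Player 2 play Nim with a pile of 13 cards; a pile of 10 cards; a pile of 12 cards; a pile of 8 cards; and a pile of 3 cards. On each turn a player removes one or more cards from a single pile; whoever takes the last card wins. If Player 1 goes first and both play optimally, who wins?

Compute the nim-sum pairwise:
13 ⊕ 10 = 7
7 ⊕ 12 = 11
11 ⊕ 8 = 3
3 ⊕ 3 = 0
The nim-sum is 0, so this is a P-position: the player to move is in a losing position under optimal play; Player 1 is about to move from it and so loses — Player 2 wins.

Player 2 wins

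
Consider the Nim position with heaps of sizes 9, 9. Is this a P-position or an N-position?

P-position

Compute the nim-sum pairwise:
9 ^ 9 = 0
The nim-sum is 0, so this is a P-position: the player to move is in a losing position under optimal play.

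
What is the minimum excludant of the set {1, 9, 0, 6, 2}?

3

The values 0, 1, 2 are all present; 3 is the first non-negative integer missing from the set.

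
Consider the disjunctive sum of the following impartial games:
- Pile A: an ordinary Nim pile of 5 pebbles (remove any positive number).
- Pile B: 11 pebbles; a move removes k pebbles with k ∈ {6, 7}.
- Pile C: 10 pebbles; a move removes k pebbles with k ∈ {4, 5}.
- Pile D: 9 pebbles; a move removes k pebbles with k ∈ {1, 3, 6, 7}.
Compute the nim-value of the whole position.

7

Pile A is a plain Nim pile of size 5, so its Grundy value is 5.
Build the Grundy sequence for pile B with g(k) = mex{g(k−s) : s ∈ {6, 7}, s ≤ k}:
k:     0  1  2  3  4  5  6  7  8  9 10 11
g(k):  0  0  0  0  0  0  1  1  1  1  1  1
So g(11) = 1.
Build the Grundy sequence for pile C with g(k) = mex{g(k−s) : s ∈ {4, 5}, s ≤ k}:
g(0) = mex{} = 0
g(1) = mex{} = 0
g(2) = mex{} = 0
g(3) = mex{} = 0
g(4) = mex{0} = 1
g(5) = mex{0} = 1
g(6) = mex{0} = 1
g(7) = mex{0} = 1
g(8) = mex{0,1} = 2
g(9) = mex{1} = 0
g(10) = mex{1} = 0
So g(10) = 0.
Build the Grundy sequence for pile D with g(k) = mex{g(k−s) : s ∈ {1, 3, 6, 7}, s ≤ k}:
k:     0  1  2  3  4  5  6  7  8  9
g(k):  0  1  0  1  0  1  2  3  2  3
So g(9) = 3.
By the Sprague-Grundy theorem, the Grundy value of a sum of independent games is the XOR of the component values.
Combined value = 5 XOR 1 XOR 0 XOR 3 = 7.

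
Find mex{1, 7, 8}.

0 is not in the set, so the mex is 0.

0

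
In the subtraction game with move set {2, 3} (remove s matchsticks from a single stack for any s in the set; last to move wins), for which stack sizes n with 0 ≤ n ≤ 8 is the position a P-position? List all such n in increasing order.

0, 1, 5, 6

Build the Grundy sequence with g(k) = mex{g(k−s) : s ∈ {2, 3}, s ≤ k}:
k:     0  1  2  3  4  5  6  7  8
g(k):  0  0  1  1  2  0  0  1  1
The P-positions (g = 0) in 0..8 are 0, 1, 5, 6.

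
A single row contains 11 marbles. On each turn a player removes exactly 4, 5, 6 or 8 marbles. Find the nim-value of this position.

Grundy values for subtraction set {4, 5, 6, 8}:
g(0) = mex{} = 0
g(1) = mex{} = 0
g(2) = mex{} = 0
g(3) = mex{} = 0
g(4) = mex{0} = 1
g(5) = mex{0} = 1
g(6) = mex{0} = 1
g(7) = mex{0} = 1
g(8) = mex{0,1} = 2
g(9) = mex{0,1} = 2
g(10) = mex{0,1} = 2
g(11) = mex{0,1} = 2
So g(11) = 2.

2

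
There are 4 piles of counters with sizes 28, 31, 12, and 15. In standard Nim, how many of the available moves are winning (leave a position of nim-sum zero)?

0

Write each in binary and XOR column by column:
  11100  (28)
  11111  (31)
  01100  (12)
  01111  (15)
  -----
  00000  (0)
The nim-sum is already 0, so every move leaves a nonzero nim-sum — there are no winning moves.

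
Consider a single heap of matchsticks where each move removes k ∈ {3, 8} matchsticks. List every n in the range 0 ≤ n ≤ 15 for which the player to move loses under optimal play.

0, 1, 2, 6, 7, 11, 12, 13

Grundy values for subtraction set {3, 8}:
k:     0  1  2  3  4  5  6  7  8  9 10 11 12 13 14 15
g(k):  0  0  0  1  1  1  0  0  2  1  1  0  0  0  1  1
The P-positions (g = 0) in 0..15 are 0, 1, 2, 6, 7, 11, 12, 13.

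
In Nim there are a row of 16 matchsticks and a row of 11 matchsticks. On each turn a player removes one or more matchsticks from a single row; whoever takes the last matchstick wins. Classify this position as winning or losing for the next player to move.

Winning position

Nim-sum: 16 ^ 11 = 27.
The nim-sum is 27 ≠ 0, so this is an N-position: the player to move can win.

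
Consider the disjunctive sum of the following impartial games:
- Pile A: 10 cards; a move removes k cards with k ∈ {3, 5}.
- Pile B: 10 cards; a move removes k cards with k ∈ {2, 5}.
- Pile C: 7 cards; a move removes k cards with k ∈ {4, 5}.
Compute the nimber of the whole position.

0

Build the Grundy sequence for pile A with g(k) = mex{g(k−s) : s ∈ {3, 5}, s ≤ k}:
g(0) = mex{} = 0
g(1) = mex{} = 0
g(2) = mex{} = 0
g(3) = mex{0} = 1
g(4) = mex{0} = 1
g(5) = mex{0} = 1
g(6) = mex{0,1} = 2
g(7) = mex{0,1} = 2
g(8) = mex{1} = 0
g(9) = mex{1,2} = 0
g(10) = mex{1,2} = 0
So g(10) = 0.
Grundy values for pile B (subtraction set {2, 5}):
g(0) = mex{} = 0
g(1) = mex{} = 0
g(2) = mex{0} = 1
g(3) = mex{0} = 1
g(4) = mex{1} = 0
g(5) = mex{0,1} = 2
g(6) = mex{0} = 1
g(7) = mex{1,2} = 0
g(8) = mex{1} = 0
g(9) = mex{0} = 1
g(10) = mex{0,2} = 1
So g(10) = 1.
Build the Grundy sequence for pile C with g(k) = mex{g(k−s) : s ∈ {4, 5}, s ≤ k}:
k:     0  1  2  3  4  5  6  7
g(k):  0  0  0  0  1  1  1  1
So g(7) = 1.
By the Sprague-Grundy theorem, the Grundy value of a sum of independent games is the XOR of the component values.
Combined value = 0 XOR 1 XOR 1 = 0.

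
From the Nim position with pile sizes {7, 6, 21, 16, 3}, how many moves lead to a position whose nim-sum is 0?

3

Compute the nim-sum pairwise:
7 ⊕ 6 = 1
1 ⊕ 21 = 20
20 ⊕ 16 = 4
4 ⊕ 3 = 7
The overall nim-sum is X = 7. A pile of size p has a winning move iff p XOR X < p (reduce it to p XOR X).
  7: 7 XOR 7 = 0 < 7 — winning move (to 0).
  6: 6 XOR 7 = 1 < 6 — winning move (to 1).
  21: 21 XOR 7 = 18 < 21 — winning move (to 18).
  16: 16 XOR 7 = 23 ≥ 16 — no move.
  3: 3 XOR 7 = 4 ≥ 3 — no move.
That gives 3 winning moves.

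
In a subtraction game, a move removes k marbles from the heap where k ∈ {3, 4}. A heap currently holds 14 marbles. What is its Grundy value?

0

Build the Grundy sequence with g(k) = mex{g(k−s) : s ∈ {3, 4}, s ≤ k}:
g(0) = mex{} = 0
g(1) = mex{} = 0
g(2) = mex{} = 0
g(3) = mex{0} = 1
g(4) = mex{0} = 1
g(5) = mex{0} = 1
g(6) = mex{0,1} = 2
g(7) = mex{1} = 0
g(8) = mex{1} = 0
g(9) = mex{1,2} = 0
g(10) = mex{0,2} = 1
g(11) = mex{0} = 1
g(12) = mex{0} = 1
g(13) = mex{0,1} = 2
g(14) = mex{1} = 0
So g(14) = 0.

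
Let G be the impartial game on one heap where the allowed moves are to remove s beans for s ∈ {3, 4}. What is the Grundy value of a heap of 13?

2

Compute g(0), g(1), … for moves {3, 4}:
k:     0  1  2  3  4  5  6  7  8  9 10 11 12 13
g(k):  0  0  0  1  1  1  2  0  0  0  1  1  1  2
So g(13) = 2.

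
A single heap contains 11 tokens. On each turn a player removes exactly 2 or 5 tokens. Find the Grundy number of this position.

Build the Grundy sequence with g(k) = mex{g(k−s) : s ∈ {2, 5}, s ≤ k}:
g(0) = mex{} = 0
g(1) = mex{} = 0
g(2) = mex{0} = 1
g(3) = mex{0} = 1
g(4) = mex{1} = 0
g(5) = mex{0,1} = 2
g(6) = mex{0} = 1
g(7) = mex{1,2} = 0
g(8) = mex{1} = 0
g(9) = mex{0} = 1
g(10) = mex{0,2} = 1
g(11) = mex{1} = 0
So g(11) = 0.

0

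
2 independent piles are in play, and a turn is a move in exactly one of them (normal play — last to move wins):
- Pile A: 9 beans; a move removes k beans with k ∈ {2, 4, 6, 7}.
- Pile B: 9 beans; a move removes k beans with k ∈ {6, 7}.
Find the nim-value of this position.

1

Grundy values for pile A (subtraction set {2, 4, 6, 7}):
k:     0  1  2  3  4  5  6  7  8  9
g(k):  0  0  1  1  2  2  3  3  4  0
So g(9) = 0.
Grundy values for pile B (subtraction set {6, 7}):
k:     0  1  2  3  4  5  6  7  8  9
g(k):  0  0  0  0  0  0  1  1  1  1
So g(9) = 1.
By the Sprague-Grundy theorem, the Grundy value of a sum of independent games is the XOR of the component values.
Combined value = 0 ⊕ 1 = 1.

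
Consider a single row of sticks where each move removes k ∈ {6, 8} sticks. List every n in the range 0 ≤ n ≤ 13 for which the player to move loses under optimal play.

Grundy values for subtraction set {6, 8}:
g(0) = mex{} = 0
g(1) = mex{} = 0
g(2) = mex{} = 0
g(3) = mex{} = 0
g(4) = mex{} = 0
g(5) = mex{} = 0
g(6) = mex{0} = 1
g(7) = mex{0} = 1
g(8) = mex{0} = 1
g(9) = mex{0} = 1
g(10) = mex{0} = 1
g(11) = mex{0} = 1
g(12) = mex{0,1} = 2
g(13) = mex{0,1} = 2
The P-positions (g = 0) in 0..13 are 0, 1, 2, 3, 4, 5.

0, 1, 2, 3, 4, 5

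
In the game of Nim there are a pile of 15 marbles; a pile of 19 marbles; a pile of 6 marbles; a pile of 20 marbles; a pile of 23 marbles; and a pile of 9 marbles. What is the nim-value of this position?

16

Bitwise XOR of the heap sizes:
  01111  (15)
  10011  (19)
  00110  (6)
  10100  (20)
  10111  (23)
  01001  (9)
  -----
  10000  (16)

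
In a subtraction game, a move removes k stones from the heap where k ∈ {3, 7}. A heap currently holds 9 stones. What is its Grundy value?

Build the Grundy sequence with g(k) = mex{g(k−s) : s ∈ {3, 7}, s ≤ k}:
k:     0  1  2  3  4  5  6  7  8  9
g(k):  0  0  0  1  1  1  0  2  2  1
So g(9) = 1.

1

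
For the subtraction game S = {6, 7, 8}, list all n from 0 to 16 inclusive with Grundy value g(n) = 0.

0, 1, 2, 3, 4, 5, 14, 15, 16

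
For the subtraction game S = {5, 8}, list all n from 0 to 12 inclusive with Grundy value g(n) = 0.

Compute g(0), g(1), … for moves {5, 8}:
g(0) = mex{} = 0
g(1) = mex{} = 0
g(2) = mex{} = 0
g(3) = mex{} = 0
g(4) = mex{} = 0
g(5) = mex{0} = 1
g(6) = mex{0} = 1
g(7) = mex{0} = 1
g(8) = mex{0} = 1
g(9) = mex{0} = 1
g(10) = mex{0,1} = 2
g(11) = mex{0,1} = 2
g(12) = mex{0,1} = 2
The P-positions (g = 0) in 0..12 are 0, 1, 2, 3, 4.

0, 1, 2, 3, 4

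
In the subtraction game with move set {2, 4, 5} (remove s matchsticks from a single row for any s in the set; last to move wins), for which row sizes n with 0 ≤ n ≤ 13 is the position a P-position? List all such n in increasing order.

0, 1, 7, 8

Compute g(0), g(1), … for moves {2, 4, 5}:
k:     0  1  2  3  4  5  6  7  8  9 10 11 12 13
g(k):  0  0  1  1  2  2  3  0  0  1  1  2  2  3
The P-positions (g = 0) in 0..13 are 0, 1, 7, 8.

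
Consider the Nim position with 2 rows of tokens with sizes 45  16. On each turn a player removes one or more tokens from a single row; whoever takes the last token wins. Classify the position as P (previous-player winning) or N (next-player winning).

In binary:
  101101  (45)
  010000  (16)
  ------
  111101  (61)
The nim-sum is 61 ≠ 0, so this is an N-position: the player to move can win.

N-position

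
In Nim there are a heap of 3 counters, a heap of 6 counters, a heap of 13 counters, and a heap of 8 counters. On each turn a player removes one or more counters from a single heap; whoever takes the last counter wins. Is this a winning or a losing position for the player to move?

Bitwise XOR of the heap sizes:
  0011  (3)
  0110  (6)
  1101  (13)
  1000  (8)
  ----
  0000  (0)
The nim-sum is 0, so this is a P-position: the player to move is in a losing position under optimal play.

Losing position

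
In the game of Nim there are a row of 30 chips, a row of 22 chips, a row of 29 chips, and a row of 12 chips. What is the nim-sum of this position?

Write each in binary and XOR column by column:
  11110  (30)
  10110  (22)
  11101  (29)
  01100  (12)
  -----
  11001  (25)

25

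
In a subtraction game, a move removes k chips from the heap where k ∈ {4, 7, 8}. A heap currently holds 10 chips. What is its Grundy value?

2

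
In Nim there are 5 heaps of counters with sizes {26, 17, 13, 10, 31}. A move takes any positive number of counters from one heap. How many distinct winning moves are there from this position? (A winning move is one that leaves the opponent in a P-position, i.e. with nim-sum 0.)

In binary:
  11010  (26)
  10001  (17)
  01101  (13)
  01010  (10)
  11111  (31)
  -----
  10011  (19)
The overall nim-sum is X = 19. A heap of size p has a winning move iff p XOR X < p (reduce it to p XOR X).
  26: 26 XOR 19 = 9 < 26 — winning move (to 9).
  17: 17 XOR 19 = 2 < 17 — winning move (to 2).
  13: 13 XOR 19 = 30 ≥ 13 — no move.
  10: 10 XOR 19 = 25 ≥ 10 — no move.
  31: 31 XOR 19 = 12 < 31 — winning move (to 12).
That gives 3 winning moves.

3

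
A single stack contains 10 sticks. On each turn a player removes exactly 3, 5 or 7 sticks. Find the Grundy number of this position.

0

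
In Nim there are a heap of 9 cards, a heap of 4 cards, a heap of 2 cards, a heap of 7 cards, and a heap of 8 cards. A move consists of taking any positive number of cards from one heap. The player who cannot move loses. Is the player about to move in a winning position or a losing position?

Losing position

Compute the nim-sum pairwise:
9 ^ 4 = 13
13 ^ 2 = 15
15 ^ 7 = 8
8 ^ 8 = 0
The nim-sum is 0, so this is a P-position: the player to move is in a losing position under optimal play.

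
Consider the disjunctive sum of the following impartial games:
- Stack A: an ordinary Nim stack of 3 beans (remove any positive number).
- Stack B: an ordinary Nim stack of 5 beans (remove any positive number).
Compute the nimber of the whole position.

Stack A is a plain Nim stack of size 3, so its Grundy value is 3.
Stack B is a plain Nim stack of size 5, so its Grundy value is 5.
The value of a disjunctive sum is the nim-sum of the parts.
Combined value = 3 XOR 5 = 6.

6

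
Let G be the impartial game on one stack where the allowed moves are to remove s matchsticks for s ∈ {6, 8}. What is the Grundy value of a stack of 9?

1

Build the Grundy sequence with g(k) = mex{g(k−s) : s ∈ {6, 8}, s ≤ k}:
g(0) = mex{} = 0
g(1) = mex{} = 0
g(2) = mex{} = 0
g(3) = mex{} = 0
g(4) = mex{} = 0
g(5) = mex{} = 0
g(6) = mex{0} = 1
g(7) = mex{0} = 1
g(8) = mex{0} = 1
g(9) = mex{0} = 1
So g(9) = 1.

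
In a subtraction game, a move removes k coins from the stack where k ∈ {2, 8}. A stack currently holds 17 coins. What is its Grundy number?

1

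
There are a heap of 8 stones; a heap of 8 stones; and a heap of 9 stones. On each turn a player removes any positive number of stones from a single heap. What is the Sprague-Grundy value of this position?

Nim-sum: 8 ⊕ 8 ⊕ 9 = 9.

9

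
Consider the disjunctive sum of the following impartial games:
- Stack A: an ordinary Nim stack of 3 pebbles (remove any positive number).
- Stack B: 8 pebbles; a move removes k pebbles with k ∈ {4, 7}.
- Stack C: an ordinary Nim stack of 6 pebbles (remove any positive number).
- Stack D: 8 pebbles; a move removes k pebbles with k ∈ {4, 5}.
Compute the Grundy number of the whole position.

5

Stack A is a plain Nim stack of size 3, so its Grundy value is 3.
Build the Grundy sequence for stack B with g(k) = mex{g(k−s) : s ∈ {4, 7}, s ≤ k}:
g(0) = mex{} = 0
g(1) = mex{} = 0
g(2) = mex{} = 0
g(3) = mex{} = 0
g(4) = mex{0} = 1
g(5) = mex{0} = 1
g(6) = mex{0} = 1
g(7) = mex{0} = 1
g(8) = mex{0,1} = 2
So g(8) = 2.
Stack C is a plain Nim stack of size 6, so its Grundy value is 6.
Build the Grundy sequence for stack D with g(k) = mex{g(k−s) : s ∈ {4, 5}, s ≤ k}:
g(0) = mex{} = 0
g(1) = mex{} = 0
g(2) = mex{} = 0
g(3) = mex{} = 0
g(4) = mex{0} = 1
g(5) = mex{0} = 1
g(6) = mex{0} = 1
g(7) = mex{0} = 1
g(8) = mex{0,1} = 2
So g(8) = 2.
The value of a disjunctive sum is the nim-sum of the parts.
Combined value = 3 ⊕ 2 ⊕ 6 ⊕ 2 = 5.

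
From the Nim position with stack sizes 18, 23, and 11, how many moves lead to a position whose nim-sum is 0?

1

Nim-sum: 18 ^ 23 ^ 11 = 14.
The overall nim-sum is X = 14. A stack of size p has a winning move iff p XOR X < p (reduce it to p XOR X).
  18: 18 XOR 14 = 28 ≥ 18 — no move.
  23: 23 XOR 14 = 25 ≥ 23 — no move.
  11: 11 XOR 14 = 5 < 11 — winning move (to 5).
That gives 1 winning move.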